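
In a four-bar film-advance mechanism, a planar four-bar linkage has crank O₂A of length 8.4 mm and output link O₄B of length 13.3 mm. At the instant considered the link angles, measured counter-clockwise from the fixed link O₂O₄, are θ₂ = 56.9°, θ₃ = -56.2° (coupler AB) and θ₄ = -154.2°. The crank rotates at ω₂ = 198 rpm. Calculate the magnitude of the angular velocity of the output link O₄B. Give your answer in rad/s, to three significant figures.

ω₂ = 20.73 rad/s (from 198 rpm).
Differentiating the loop-closure r₂e^{iθ₂}+r₃e^{iθ₃}=r₁+r₄e^{iθ₄} gives r₂ω₂e^{iθ₂}+r₃ω₃e^{iθ₃}=r₄ω₄e^{iθ₄}.
Eliminating the other unknown: ω₄ = r₂ω₂ sin(θ₂−θ₃) / [r₄ sin(θ₄−θ₃)].
Numerator sine = +0.91982; denominator sine = -0.99027.
Result = 0.0084·20.73·(+0.91982) / (0.0133·(-0.99027)) = -12.164 rad/s; magnitude 12.164 rad/s.

12.2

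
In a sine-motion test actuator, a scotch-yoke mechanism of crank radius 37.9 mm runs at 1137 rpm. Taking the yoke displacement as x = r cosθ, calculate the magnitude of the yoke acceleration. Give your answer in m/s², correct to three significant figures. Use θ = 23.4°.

493

ω = 119.1 rad/s (from 1137 rpm).
x = r cosθ ⇒ ẍ = −rω² cosθ (ω constant).
|a| = rω²|cosθ| = 0.0379·(119.1)²·|cos 23.4°| = 493.11 m/s².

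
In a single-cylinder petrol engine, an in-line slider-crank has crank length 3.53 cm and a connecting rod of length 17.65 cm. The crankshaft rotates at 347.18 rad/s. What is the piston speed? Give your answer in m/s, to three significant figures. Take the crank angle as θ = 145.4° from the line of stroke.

ω = 347.2 rad/s
For an in-line slider-crank, x = r cosθ + √(L² − r² sin²θ), so v = −rω sinθ·[1 + r cosθ/√(L² − r² sin²θ)].
With r = 0.0353 m, L = 0.1765 m, θ = 145.4°: √(L² − r² sin²θ) = 0.17536 m.
v = −0.0353·347.2·0.56784·[1 + 0.0353·-0.82314/0.17536] = -5.8061 m/s.
|v| = 5.8061 m/s.

5.81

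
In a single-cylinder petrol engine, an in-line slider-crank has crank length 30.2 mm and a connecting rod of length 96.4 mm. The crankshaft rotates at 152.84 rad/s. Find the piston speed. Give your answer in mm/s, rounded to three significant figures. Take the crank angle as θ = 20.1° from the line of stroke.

2060

ω = 152.8 rad/s
For an in-line slider-crank, x = r cosθ + √(L² − r² sin²θ), so v = −rω sinθ·[1 + r cosθ/√(L² − r² sin²θ)].
With r = 0.0302 m, L = 0.0964 m, θ = 20.1°: √(L² − r² sin²θ) = 0.09584 m.
v = −0.0302·152.8·0.34366·[1 + 0.0302·0.93909/0.09584] = -2.0557 m/s.
|v| = 2.0557 m/s = 2055.7 mm/s.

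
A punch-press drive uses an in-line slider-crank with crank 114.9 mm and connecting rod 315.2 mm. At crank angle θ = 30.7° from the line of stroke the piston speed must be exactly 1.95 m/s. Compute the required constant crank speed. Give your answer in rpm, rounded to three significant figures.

241

For an in-line slider-crank, |v_piston| = rω|sinθ|·[1 + r cosθ/√(L² − r² sin²θ)].
With r = 0.1149 m, L = 0.3152 m, θ = 30.7°: the bracketed kinematic factor |dx/dθ| = 0.077375 m.
ω = v/|dx/dθ| = 1.95/0.077375 = 25.202 rad/s.
N = 60ω/(2π) = 240.66 rpm.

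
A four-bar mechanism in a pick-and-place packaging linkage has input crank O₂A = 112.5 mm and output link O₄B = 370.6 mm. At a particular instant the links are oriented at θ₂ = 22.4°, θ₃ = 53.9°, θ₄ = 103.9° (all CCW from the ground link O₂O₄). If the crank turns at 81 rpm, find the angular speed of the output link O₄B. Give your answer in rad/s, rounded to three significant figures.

1.76

ω₂ = 8.482 rad/s (from 81 rpm).
Differentiating the loop-closure r₂e^{iθ₂}+r₃e^{iθ₃}=r₁+r₄e^{iθ₄} gives r₂ω₂e^{iθ₂}+r₃ω₃e^{iθ₃}=r₄ω₄e^{iθ₄}.
Eliminating the other unknown: ω₄ = r₂ω₂ sin(θ₂−θ₃) / [r₄ sin(θ₄−θ₃)].
Numerator sine = -0.52250; denominator sine = +0.76604.
Result = 0.1125·8.482·(-0.52250) / (0.3706·(+0.76604)) = -1.7563 rad/s; magnitude 1.7563 rad/s.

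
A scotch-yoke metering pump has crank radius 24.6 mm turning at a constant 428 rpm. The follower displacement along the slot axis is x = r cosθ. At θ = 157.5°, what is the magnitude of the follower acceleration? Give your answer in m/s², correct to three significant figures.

45.7

ω = 44.82 rad/s (from 428 rpm).
x = r cosθ ⇒ ẍ = −rω² cosθ (ω constant).
|a| = rω²|cosθ| = 0.0246·(44.82)²·|cos 157.5°| = 45.656 m/s².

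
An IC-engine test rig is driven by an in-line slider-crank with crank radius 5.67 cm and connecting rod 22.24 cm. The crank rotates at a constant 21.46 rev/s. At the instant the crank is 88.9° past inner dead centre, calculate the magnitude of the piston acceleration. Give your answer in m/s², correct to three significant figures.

252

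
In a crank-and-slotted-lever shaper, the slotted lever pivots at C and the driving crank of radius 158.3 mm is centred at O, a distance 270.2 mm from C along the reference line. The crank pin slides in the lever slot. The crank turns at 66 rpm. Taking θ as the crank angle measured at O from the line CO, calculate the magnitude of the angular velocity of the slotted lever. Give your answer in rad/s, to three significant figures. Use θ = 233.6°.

0.0472

ω = 6.912 rad/s (from 66 rpm).
Crank pin A relative to C: A = (d + r cosθ, r sinθ); lever angle φ = atan2(r sinθ, d + r cosθ).
Differentiating tanφ: φ̇ = rω(d cosθ + r)/(d² + r² + 2dr cosθ).
d² + r² + 2dr cosθ = |CA|² = 0.0473027 m²;  d cosθ + r = -0.0020418 m.
|ω_lever| = |0.1583·6.912·-0.0020418| / 0.0473027 = 0.047226 rad/s.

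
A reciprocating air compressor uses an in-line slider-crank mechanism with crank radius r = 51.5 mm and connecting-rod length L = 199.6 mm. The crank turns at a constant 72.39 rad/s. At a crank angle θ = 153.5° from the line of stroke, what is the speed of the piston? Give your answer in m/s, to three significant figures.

ω = 72.39 rad/s
For an in-line slider-crank, x = r cosθ + √(L² − r² sin²θ), so v = −rω sinθ·[1 + r cosθ/√(L² − r² sin²θ)].
With r = 0.0515 m, L = 0.1996 m, θ = 153.5°: √(L² − r² sin²θ) = 0.19827 m.
v = −0.0515·72.39·0.44620·[1 + 0.0515·-0.89493/0.19827] = -1.2768 m/s.
|v| = 1.2768 m/s.

1.28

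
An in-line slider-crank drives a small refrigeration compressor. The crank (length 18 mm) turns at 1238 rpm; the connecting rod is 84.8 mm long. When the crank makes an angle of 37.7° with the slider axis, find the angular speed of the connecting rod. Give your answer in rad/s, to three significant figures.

22.0

ω = 129.6 rad/s (converted from 1238 rpm).
The rod makes angle φ with the slider axis where L sinφ = r sinθ; differentiating, L cosφ·φ̇ = r ω cosθ.
L cosφ = √(L² − r² sin²θ) = 0.084083 m.
|ω_rod| = r ω |cosθ| / √(L² − r² sin²θ) = 0.018·129.6·0.79122/0.084083 = 21.959 rad/s.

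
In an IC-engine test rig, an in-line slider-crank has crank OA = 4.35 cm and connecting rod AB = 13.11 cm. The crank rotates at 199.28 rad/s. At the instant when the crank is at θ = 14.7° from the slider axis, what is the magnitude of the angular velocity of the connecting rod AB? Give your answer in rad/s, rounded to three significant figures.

64.2

ω = 199.3 rad/s
The rod makes angle φ with the slider axis where L sinφ = r sinθ; differentiating, L cosφ·φ̇ = r ω cosθ.
L cosφ = √(L² − r² sin²θ) = 0.13063 m.
|ω_rod| = r ω |cosθ| / √(L² − r² sin²θ) = 0.0435·199.3·0.96727/0.13063 = 64.186 rad/s.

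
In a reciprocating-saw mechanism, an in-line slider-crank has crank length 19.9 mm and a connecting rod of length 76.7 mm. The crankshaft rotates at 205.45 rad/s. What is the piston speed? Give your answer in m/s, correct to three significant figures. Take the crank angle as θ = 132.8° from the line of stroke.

2.46

ω = 205.4 rad/s
For an in-line slider-crank, x = r cosθ + √(L² − r² sin²θ), so v = −rω sinθ·[1 + r cosθ/√(L² − r² sin²θ)].
With r = 0.0199 m, L = 0.0767 m, θ = 132.8°: √(L² − r² sin²θ) = 0.075297 m.
v = −0.0199·205.4·0.73373·[1 + 0.0199·-0.67944/0.075297] = -2.4612 m/s.
|v| = 2.4612 m/s.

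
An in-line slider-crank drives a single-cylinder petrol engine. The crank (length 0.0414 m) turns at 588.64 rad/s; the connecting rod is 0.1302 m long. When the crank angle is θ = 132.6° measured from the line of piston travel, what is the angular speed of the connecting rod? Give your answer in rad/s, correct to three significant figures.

ω = 588.6 rad/s
The rod makes angle φ with the slider axis where L sinφ = r sinθ; differentiating, L cosφ·φ̇ = r ω cosθ.
L cosφ = √(L² − r² sin²θ) = 0.12658 m.
|ω_rod| = r ω |cosθ| / √(L² − r² sin²θ) = 0.0414·588.6·0.67688/0.12658 = 130.31 rad/s.

130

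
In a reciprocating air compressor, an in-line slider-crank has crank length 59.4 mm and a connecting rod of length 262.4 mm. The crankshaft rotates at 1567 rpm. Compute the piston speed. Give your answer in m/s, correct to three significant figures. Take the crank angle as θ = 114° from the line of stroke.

ω = 2π·1567/60 = 164.1 rad/s
For an in-line slider-crank, x = r cosθ + √(L² − r² sin²θ), so v = −rω sinθ·[1 + r cosθ/√(L² − r² sin²θ)].
With r = 0.0594 m, L = 0.2624 m, θ = 114°: √(L² − r² sin²θ) = 0.25673 m.
v = −0.0594·164.1·0.91355·[1 + 0.0594·-0.40674/0.25673] = -8.0666 m/s.
|v| = 8.0666 m/s.

8.07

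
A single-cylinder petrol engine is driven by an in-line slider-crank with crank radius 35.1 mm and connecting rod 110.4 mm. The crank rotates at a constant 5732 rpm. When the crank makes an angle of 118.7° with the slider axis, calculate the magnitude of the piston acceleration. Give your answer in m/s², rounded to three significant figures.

ω = 2π·5732/60 = 600.3 rad/s
x(θ) = r cosθ + √(L² − r² sin²θ); with ω constant, a = ω²·d²x/dθ².
d²x/dθ² = −r cosθ − r²(cos2θ)/√u − r⁴ sin²2θ/(4u^{3/2}),  u = L² − r² sin²θ = 0.0112403 m².
Substituting r = 0.0351 m, L = 0.1104 m, θ = 118.7°: d²x/dθ² = +0.022891 m.
a = ω²·d²x/dθ² = (600.3)²·(+0.022891) = +8247.6 m/s²;  |a| = 8247.6 m/s².

8250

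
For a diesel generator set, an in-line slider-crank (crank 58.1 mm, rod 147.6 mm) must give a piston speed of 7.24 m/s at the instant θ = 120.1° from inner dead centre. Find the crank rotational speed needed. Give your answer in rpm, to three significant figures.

For an in-line slider-crank, |v_piston| = rω|sinθ|·[1 + r cosθ/√(L² − r² sin²θ)].
With r = 0.0581 m, L = 0.1476 m, θ = 120.1°: the bracketed kinematic factor |dx/dθ| = 0.039712 m.
ω = v/|dx/dθ| = 7.24/0.039712 = 182.31 rad/s.
N = 60ω/(2π) = 1741 rpm.

1740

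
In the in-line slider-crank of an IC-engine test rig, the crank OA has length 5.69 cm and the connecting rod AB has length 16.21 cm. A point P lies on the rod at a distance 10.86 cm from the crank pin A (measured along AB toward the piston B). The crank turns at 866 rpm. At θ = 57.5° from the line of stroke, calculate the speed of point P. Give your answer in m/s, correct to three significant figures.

5.01

ω = 90.69 rad/s.  Crank-pin speed |V_A| = rω = 5.1601 m/s, perpendicular to OA.
Rod angle: sinφ = −(r/L) sinθ ⇒ φ = -17.220°; ω_rod = −rω cosθ/√(L²−r²sin²θ) = -17.906 rad/s.
V_P = V_A + ω_rod × AP, with AP = 0.1086 m along the rod.
Components: V_Px = −rω sinθ − a·ω_rod·sinφ = -4.9277 m/s;  V_Py = rω cosθ + a·ω_rod·cosφ = +0.91505 m/s.
|V_P| = √(V_Px² + V_Py²) = 5.0119 m/s.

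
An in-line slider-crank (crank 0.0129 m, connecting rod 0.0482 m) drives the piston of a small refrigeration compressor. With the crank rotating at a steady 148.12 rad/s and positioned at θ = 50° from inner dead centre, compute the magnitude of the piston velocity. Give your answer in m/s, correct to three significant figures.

1.72

ω = 148.1 rad/s
For an in-line slider-crank, x = r cosθ + √(L² − r² sin²θ), so v = −rω sinθ·[1 + r cosθ/√(L² − r² sin²θ)].
With r = 0.0129 m, L = 0.0482 m, θ = 50°: √(L² − r² sin²θ) = 0.047176 m.
v = −0.0129·148.1·0.76604·[1 + 0.0129·0.64279/0.047176] = -1.721 m/s.
|v| = 1.721 m/s.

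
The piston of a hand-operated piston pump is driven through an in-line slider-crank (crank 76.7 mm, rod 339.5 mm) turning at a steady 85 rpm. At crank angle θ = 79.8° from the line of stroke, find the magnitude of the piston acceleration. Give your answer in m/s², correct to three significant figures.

0.241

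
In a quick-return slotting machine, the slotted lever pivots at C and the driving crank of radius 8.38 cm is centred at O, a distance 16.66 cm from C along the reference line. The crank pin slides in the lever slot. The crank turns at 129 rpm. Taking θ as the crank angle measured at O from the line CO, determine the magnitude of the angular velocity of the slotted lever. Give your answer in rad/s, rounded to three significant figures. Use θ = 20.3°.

ω = 13.51 rad/s (from 129 rpm).
Crank pin A relative to C: A = (d + r cosθ, r sinθ); lever angle φ = atan2(r sinθ, d + r cosθ).
Differentiating tanφ: φ̇ = rω(d cosθ + r)/(d² + r² + 2dr cosθ).
d² + r² + 2dr cosθ = |CA|² = 0.0609659 m²;  d cosθ + r = +0.24005 m.
|ω_lever| = |0.0838·13.51·+0.24005| / 0.0609659 = 4.4574 rad/s.

4.46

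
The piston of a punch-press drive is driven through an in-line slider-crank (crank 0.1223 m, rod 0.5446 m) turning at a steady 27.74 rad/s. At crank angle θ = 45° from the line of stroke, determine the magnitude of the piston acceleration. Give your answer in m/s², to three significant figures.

66.8

ω = 27.74 rad/s
x(θ) = r cosθ + √(L² − r² sin²θ); with ω constant, a = ω²·d²x/dθ².
d²x/dθ² = −r cosθ − r²(cos2θ)/√u − r⁴ sin²2θ/(4u^{3/2}),  u = L² − r² sin²θ = 0.289111 m².
Substituting r = 0.1223 m, L = 0.5446 m, θ = 45°: d²x/dθ² = -0.086839 m.
a = ω²·d²x/dθ² = (27.74)²·(-0.086839) = -66.823 m/s²;  |a| = 66.823 m/s².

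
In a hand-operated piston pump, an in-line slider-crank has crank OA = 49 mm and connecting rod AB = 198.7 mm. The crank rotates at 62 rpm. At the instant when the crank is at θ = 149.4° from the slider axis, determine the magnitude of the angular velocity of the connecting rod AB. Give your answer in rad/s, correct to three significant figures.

1.39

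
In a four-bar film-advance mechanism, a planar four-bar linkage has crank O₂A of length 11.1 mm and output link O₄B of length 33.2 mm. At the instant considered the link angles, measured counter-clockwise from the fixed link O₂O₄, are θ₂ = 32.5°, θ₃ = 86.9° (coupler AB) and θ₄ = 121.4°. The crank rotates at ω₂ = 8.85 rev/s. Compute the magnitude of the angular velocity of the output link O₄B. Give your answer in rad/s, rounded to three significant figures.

ω₂ = 55.61 rad/s (from 8.85 rev/s).
Differentiating the loop-closure r₂e^{iθ₂}+r₃e^{iθ₃}=r₁+r₄e^{iθ₄} gives r₂ω₂e^{iθ₂}+r₃ω₃e^{iθ₃}=r₄ω₄e^{iθ₄}.
Eliminating the other unknown: ω₄ = r₂ω₂ sin(θ₂−θ₃) / [r₄ sin(θ₄−θ₃)].
Numerator sine = -0.81310; denominator sine = +0.56641.
Result = 0.0111·55.61·(-0.81310) / (0.0332·(+0.56641)) = -26.689 rad/s; magnitude 26.689 rad/s.

26.7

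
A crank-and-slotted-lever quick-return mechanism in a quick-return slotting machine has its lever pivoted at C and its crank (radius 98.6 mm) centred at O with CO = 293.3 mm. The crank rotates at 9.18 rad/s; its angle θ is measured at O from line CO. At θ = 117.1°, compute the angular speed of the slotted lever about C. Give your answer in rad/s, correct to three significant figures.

0.457

ω = 9.18 rad/s
Crank pin A relative to C: A = (d + r cosθ, r sinθ); lever angle φ = atan2(r sinθ, d + r cosθ).
Differentiating tanφ: φ̇ = rω(d cosθ + r)/(d² + r² + 2dr cosθ).
d² + r² + 2dr cosθ = |CA|² = 0.0693987 m²;  d cosθ + r = -0.035011 m.
|ω_lever| = |0.0986·9.18·-0.035011| / 0.0693987 = 0.45664 rad/s.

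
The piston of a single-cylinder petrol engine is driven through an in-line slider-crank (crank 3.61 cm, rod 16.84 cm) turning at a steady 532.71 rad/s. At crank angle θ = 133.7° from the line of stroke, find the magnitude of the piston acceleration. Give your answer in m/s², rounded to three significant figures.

7150

ω = 532.7 rad/s
x(θ) = r cosθ + √(L² − r² sin²θ); with ω constant, a = ω²·d²x/dθ².
d²x/dθ² = −r cosθ − r²(cos2θ)/√u − r⁴ sin²2θ/(4u^{3/2}),  u = L² − r² sin²θ = 0.0276774 m².
Substituting r = 0.0361 m, L = 0.1684 m, θ = 133.7°: d²x/dθ² = +0.025204 m.
a = ω²·d²x/dθ² = (532.7)²·(+0.025204) = +7152.4 m/s²;  |a| = 7152.4 m/s².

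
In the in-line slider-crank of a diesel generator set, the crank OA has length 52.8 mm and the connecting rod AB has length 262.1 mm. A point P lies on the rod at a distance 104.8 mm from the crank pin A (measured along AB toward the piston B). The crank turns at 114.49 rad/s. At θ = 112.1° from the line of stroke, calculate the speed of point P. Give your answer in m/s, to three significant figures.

5.60

ω = 114.5 rad/s.  Crank-pin speed |V_A| = rω = 6.0451 m/s, perpendicular to OA.
Rod angle: sinφ = −(r/L) sinθ ⇒ φ = -10.757°; ω_rod = −rω cosθ/√(L²−r²sin²θ) = +8.8324 rad/s.
V_P = V_A + ω_rod × AP, with AP = 0.1048 m along the rod.
Components: V_Px = −rω sinθ − a·ω_rod·sinφ = -5.4282 m/s;  V_Py = rω cosθ + a·ω_rod·cosφ = -1.3649 m/s.
|V_P| = √(V_Px² + V_Py²) = 5.5971 m/s.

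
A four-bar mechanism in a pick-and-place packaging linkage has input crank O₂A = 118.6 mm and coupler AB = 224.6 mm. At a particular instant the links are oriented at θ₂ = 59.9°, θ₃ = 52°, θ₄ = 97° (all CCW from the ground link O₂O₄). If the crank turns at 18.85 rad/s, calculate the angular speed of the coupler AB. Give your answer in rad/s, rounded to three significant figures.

8.49

ω₂ = 18.85 rad/s
Differentiating the loop-closure r₂e^{iθ₂}+r₃e^{iθ₃}=r₁+r₄e^{iθ₄} gives r₂ω₂e^{iθ₂}+r₃ω₃e^{iθ₃}=r₄ω₄e^{iθ₄}.
Eliminating the other unknown: ω₃ = r₂ω₂ sin(θ₄−θ₂) / [r₃ sin(θ₃−θ₄)].
Numerator sine = +0.60321; denominator sine = -0.70711.
Result = 0.1186·18.85·(+0.60321) / (0.2246·(-0.70711)) = -8.4912 rad/s; magnitude 8.4912 rad/s.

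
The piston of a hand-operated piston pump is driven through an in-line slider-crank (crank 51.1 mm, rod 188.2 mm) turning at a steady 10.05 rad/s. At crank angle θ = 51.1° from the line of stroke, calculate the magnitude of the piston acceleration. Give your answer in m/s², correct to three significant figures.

ω = 10.05 rad/s
x(θ) = r cosθ + √(L² − r² sin²θ); with ω constant, a = ω²·d²x/dθ².
d²x/dθ² = −r cosθ − r²(cos2θ)/√u − r⁴ sin²2θ/(4u^{3/2}),  u = L² − r² sin²θ = 0.0338377 m².
Substituting r = 0.0511 m, L = 0.1882 m, θ = 51.1°: d²x/dθ² = -0.029351 m.
a = ω²·d²x/dθ² = (10.05)²·(-0.029351) = -2.9645 m/s²;  |a| = 2.9645 m/s².

2.96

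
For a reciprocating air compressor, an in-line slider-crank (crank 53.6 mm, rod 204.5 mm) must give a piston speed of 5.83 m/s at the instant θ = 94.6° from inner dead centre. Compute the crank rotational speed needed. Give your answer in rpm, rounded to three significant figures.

1070

For an in-line slider-crank, |v_piston| = rω|sinθ|·[1 + r cosθ/√(L² − r² sin²θ)].
With r = 0.0536 m, L = 0.2045 m, θ = 94.6°: the bracketed kinematic factor |dx/dθ| = 0.052264 m.
ω = v/|dx/dθ| = 5.83/0.052264 = 111.55 rad/s.
N = 60ω/(2π) = 1065.2 rpm.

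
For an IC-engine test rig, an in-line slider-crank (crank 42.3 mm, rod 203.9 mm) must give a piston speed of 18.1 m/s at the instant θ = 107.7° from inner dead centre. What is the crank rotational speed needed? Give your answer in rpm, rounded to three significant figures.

4580

For an in-line slider-crank, |v_piston| = rω|sinθ|·[1 + r cosθ/√(L² − r² sin²θ)].
With r = 0.0423 m, L = 0.2039 m, θ = 107.7°: the bracketed kinematic factor |dx/dθ| = 0.037705 m.
ω = v/|dx/dθ| = 18.1/0.037705 = 480.05 rad/s.
N = 60ω/(2π) = 4584.1 rpm.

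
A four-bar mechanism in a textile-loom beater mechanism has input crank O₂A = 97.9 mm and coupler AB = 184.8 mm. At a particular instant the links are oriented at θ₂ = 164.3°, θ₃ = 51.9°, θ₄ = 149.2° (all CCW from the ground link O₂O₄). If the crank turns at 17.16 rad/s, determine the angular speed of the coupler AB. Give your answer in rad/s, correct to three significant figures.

2.39

ω₂ = 17.16 rad/s
Differentiating the loop-closure r₂e^{iθ₂}+r₃e^{iθ₃}=r₁+r₄e^{iθ₄} gives r₂ω₂e^{iθ₂}+r₃ω₃e^{iθ₃}=r₄ω₄e^{iθ₄}.
Eliminating the other unknown: ω₃ = r₂ω₂ sin(θ₄−θ₂) / [r₃ sin(θ₃−θ₄)].
Numerator sine = -0.26050; denominator sine = -0.99189.
Result = 0.0979·17.16·(-0.26050) / (0.1848·(-0.99189)) = +2.3875 rad/s; magnitude 2.3875 rad/s.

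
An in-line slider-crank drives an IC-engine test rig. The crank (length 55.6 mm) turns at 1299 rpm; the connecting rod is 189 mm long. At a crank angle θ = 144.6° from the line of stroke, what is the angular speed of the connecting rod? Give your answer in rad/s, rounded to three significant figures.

33.1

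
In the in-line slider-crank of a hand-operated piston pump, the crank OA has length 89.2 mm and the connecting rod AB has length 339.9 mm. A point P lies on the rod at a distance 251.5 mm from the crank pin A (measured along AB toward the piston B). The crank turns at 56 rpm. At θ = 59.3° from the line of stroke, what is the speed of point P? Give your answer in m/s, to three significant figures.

0.500

ω = 5.864 rad/s.  Crank-pin speed |V_A| = rω = 0.5231 m/s, perpendicular to OA.
Rod angle: sinφ = −(r/L) sinθ ⇒ φ = -13.041°; ω_rod = −rω cosθ/√(L²−r²sin²θ) = -0.80651 rad/s.
V_P = V_A + ω_rod × AP, with AP = 0.2515 m along the rod.
Components: V_Px = −rω sinθ − a·ω_rod·sinφ = -0.49556 m/s;  V_Py = rω cosθ + a·ω_rod·cosφ = +0.069457 m/s.
|V_P| = √(V_Px² + V_Py²) = 0.5004 m/s.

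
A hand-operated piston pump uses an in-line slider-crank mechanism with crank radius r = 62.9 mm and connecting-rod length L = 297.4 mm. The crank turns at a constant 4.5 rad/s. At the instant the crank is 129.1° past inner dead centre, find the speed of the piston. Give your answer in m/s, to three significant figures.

0.190

ω = 4.5 rad/s
For an in-line slider-crank, x = r cosθ + √(L² − r² sin²θ), so v = −rω sinθ·[1 + r cosθ/√(L² − r² sin²θ)].
With r = 0.0629 m, L = 0.2974 m, θ = 129.1°: √(L² − r² sin²θ) = 0.29337 m.
v = −0.0629·4.5·0.77605·[1 + 0.0629·-0.63068/0.29337] = -0.18996 m/s.
|v| = 0.18996 m/s.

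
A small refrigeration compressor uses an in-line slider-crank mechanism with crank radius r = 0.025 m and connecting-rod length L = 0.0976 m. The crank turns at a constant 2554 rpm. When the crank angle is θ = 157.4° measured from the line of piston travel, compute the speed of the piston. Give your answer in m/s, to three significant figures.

1.96

ω = 2π·2554/60 = 267.5 rad/s
For an in-line slider-crank, x = r cosθ + √(L² − r² sin²θ), so v = −rω sinθ·[1 + r cosθ/√(L² − r² sin²θ)].
With r = 0.025 m, L = 0.0976 m, θ = 157.4°: √(L² − r² sin²θ) = 0.097126 m.
v = −0.025·267.5·0.38430·[1 + 0.025·-0.92321/0.097126] = -1.9589 m/s.
|v| = 1.9589 m/s.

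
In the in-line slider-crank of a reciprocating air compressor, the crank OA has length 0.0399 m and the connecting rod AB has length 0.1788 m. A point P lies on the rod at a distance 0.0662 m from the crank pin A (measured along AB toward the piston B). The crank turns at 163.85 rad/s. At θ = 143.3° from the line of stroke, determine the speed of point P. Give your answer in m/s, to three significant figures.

ω = 163.8 rad/s.  Crank-pin speed |V_A| = rω = 6.5376 m/s, perpendicular to OA.
Rod angle: sinφ = −(r/L) sinθ ⇒ φ = -7.664°; ω_rod = −rω cosθ/√(L²−r²sin²θ) = +29.58 rad/s.
V_P = V_A + ω_rod × AP, with AP = 0.0662 m along the rod.
Components: V_Px = −rω sinθ − a·ω_rod·sinφ = -3.6459 m/s;  V_Py = rω cosθ + a·ω_rod·cosφ = -3.301 m/s.
|V_P| = √(V_Px² + V_Py²) = 4.9182 m/s.

4.92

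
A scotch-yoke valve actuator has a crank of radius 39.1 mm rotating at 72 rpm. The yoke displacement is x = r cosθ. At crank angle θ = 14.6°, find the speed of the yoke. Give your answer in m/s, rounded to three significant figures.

0.0743

ω = 7.54 rad/s (from 72 rpm).
x = r cosθ ⇒ ẋ = −rω sinθ.
|v| = rω|sinθ| = 0.0391·7.54·|sin 14.6°| = 0.074312 m/s.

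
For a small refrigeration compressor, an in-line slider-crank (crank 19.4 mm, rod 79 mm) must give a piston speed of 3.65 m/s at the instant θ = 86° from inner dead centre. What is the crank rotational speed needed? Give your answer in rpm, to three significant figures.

For an in-line slider-crank, |v_piston| = rω|sinθ|·[1 + r cosθ/√(L² − r² sin²θ)].
With r = 0.0194 m, L = 0.079 m, θ = 86°: the bracketed kinematic factor |dx/dθ| = 0.019695 m.
ω = v/|dx/dθ| = 3.65/0.019695 = 185.33 rad/s.
N = 60ω/(2π) = 1769.8 rpm.

1770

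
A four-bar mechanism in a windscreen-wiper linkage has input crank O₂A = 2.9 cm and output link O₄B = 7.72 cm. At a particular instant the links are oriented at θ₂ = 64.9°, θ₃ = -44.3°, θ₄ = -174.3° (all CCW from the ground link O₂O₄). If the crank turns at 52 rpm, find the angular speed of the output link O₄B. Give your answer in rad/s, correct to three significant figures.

2.52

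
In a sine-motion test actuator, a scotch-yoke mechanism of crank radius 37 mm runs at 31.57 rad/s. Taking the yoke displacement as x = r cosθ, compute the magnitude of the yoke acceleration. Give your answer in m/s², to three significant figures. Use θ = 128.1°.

ω = 31.57 rad/s
x = r cosθ ⇒ ẍ = −rω² cosθ (ω constant).
|a| = rω²|cosθ| = 0.037·(31.57)²·|cos 128.1°| = 22.754 m/s².

22.8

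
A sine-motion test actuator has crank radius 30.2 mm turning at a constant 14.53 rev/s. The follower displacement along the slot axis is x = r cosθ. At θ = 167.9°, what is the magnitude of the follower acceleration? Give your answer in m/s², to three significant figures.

246

ω = 91.29 rad/s (from 14.53 rev/s).
x = r cosθ ⇒ ẍ = −rω² cosθ (ω constant).
|a| = rω²|cosθ| = 0.0302·(91.29)²·|cos 167.9°| = 246.12 m/s².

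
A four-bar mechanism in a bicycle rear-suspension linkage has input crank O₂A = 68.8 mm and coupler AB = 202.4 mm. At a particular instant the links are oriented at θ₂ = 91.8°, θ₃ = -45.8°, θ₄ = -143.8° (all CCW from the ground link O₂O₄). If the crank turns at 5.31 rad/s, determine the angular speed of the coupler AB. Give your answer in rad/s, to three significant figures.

ω₂ = 5.31 rad/s
Differentiating the loop-closure r₂e^{iθ₂}+r₃e^{iθ₃}=r₁+r₄e^{iθ₄} gives r₂ω₂e^{iθ₂}+r₃ω₃e^{iθ₃}=r₄ω₄e^{iθ₄}.
Eliminating the other unknown: ω₃ = r₂ω₂ sin(θ₄−θ₂) / [r₃ sin(θ₃−θ₄)].
Numerator sine = +0.82511; denominator sine = +0.99027.
Result = 0.0688·5.31·(+0.82511) / (0.2024·(+0.99027)) = +1.5039 rad/s; magnitude 1.5039 rad/s.

1.50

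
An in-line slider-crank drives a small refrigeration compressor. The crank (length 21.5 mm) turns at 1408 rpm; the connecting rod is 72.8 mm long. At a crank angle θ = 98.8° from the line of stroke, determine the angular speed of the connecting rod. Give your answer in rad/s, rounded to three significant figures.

6.97

ω = 147.4 rad/s (converted from 1408 rpm).
The rod makes angle φ with the slider axis where L sinφ = r sinθ; differentiating, L cosφ·φ̇ = r ω cosθ.
L cosφ = √(L² − r² sin²θ) = 0.069631 m.
|ω_rod| = r ω |cosθ| / √(L² − r² sin²θ) = 0.0215·147.4·0.15299/0.069631 = 6.965 rad/s.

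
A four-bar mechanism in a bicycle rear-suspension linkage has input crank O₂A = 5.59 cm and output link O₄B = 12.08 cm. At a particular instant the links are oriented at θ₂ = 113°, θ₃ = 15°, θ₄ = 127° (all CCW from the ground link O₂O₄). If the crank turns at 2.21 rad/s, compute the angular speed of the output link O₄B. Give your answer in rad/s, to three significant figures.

1.09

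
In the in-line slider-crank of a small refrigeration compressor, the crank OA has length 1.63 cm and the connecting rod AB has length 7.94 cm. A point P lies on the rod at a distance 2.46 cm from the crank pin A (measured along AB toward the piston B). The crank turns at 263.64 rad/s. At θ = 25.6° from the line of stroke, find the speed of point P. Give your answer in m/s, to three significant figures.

ω = 263.6 rad/s.  Crank-pin speed |V_A| = rω = 4.2973 m/s, perpendicular to OA.
Rod angle: sinφ = −(r/L) sinθ ⇒ φ = -5.089°; ω_rod = −rω cosθ/√(L²−r²sin²θ) = -49.003 rad/s.
V_P = V_A + ω_rod × AP, with AP = 0.0246 m along the rod.
Components: V_Px = −rω sinθ − a·ω_rod·sinφ = -1.9637 m/s;  V_Py = rω cosθ + a·ω_rod·cosφ = +2.6748 m/s.
|V_P| = √(V_Px² + V_Py²) = 3.3182 m/s.

3.32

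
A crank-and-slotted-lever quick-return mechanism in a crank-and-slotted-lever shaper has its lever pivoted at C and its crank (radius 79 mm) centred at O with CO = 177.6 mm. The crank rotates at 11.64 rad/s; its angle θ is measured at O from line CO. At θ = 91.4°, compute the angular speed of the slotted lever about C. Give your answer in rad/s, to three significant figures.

1.85

ω = 11.64 rad/s
Crank pin A relative to C: A = (d + r cosθ, r sinθ); lever angle φ = atan2(r sinθ, d + r cosθ).
Differentiating tanφ: φ̇ = rω(d cosθ + r)/(d² + r² + 2dr cosθ).
d² + r² + 2dr cosθ = |CA|² = 0.0370972 m²;  d cosθ + r = +0.074661 m.
|ω_lever| = |0.079·11.64·+0.074661| / 0.0370972 = 1.8507 rad/s.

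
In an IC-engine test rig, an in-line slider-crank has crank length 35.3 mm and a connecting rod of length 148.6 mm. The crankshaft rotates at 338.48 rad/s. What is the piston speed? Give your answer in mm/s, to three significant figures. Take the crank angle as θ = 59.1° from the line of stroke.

11500

ω = 338.5 rad/s
For an in-line slider-crank, x = r cosθ + √(L² − r² sin²θ), so v = −rω sinθ·[1 + r cosθ/√(L² − r² sin²θ)].
With r = 0.0353 m, L = 0.1486 m, θ = 59.1°: √(L² − r² sin²θ) = 0.14548 m.
v = −0.0353·338.5·0.85806·[1 + 0.0353·0.51354/0.14548] = -11.53 m/s.
|v| = 11.53 m/s = 11530 mm/s.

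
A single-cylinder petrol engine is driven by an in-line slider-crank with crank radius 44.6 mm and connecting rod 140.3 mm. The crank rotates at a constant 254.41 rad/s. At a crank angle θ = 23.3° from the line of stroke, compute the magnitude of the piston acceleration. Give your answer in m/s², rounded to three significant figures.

ω = 254.4 rad/s
x(θ) = r cosθ + √(L² − r² sin²θ); with ω constant, a = ω²·d²x/dθ².
d²x/dθ² = −r cosθ − r²(cos2θ)/√u − r⁴ sin²2θ/(4u^{3/2}),  u = L² − r² sin²θ = 0.0193729 m².
Substituting r = 0.0446 m, L = 0.1403 m, θ = 23.3°: d²x/dθ² = -0.050976 m.
a = ω²·d²x/dθ² = (254.4)²·(-0.050976) = -3299.4 m/s²;  |a| = 3299.4 m/s².

3300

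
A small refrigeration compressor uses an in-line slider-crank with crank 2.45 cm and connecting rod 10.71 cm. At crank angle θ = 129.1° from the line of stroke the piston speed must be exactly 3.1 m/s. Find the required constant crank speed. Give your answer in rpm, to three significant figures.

1820

For an in-line slider-crank, |v_piston| = rω|sinθ|·[1 + r cosθ/√(L² − r² sin²θ)].
With r = 0.0245 m, L = 0.1071 m, θ = 129.1°: the bracketed kinematic factor |dx/dθ| = 0.016226 m.
ω = v/|dx/dθ| = 3.1/0.016226 = 191.05 rad/s.
N = 60ω/(2π) = 1824.4 rpm.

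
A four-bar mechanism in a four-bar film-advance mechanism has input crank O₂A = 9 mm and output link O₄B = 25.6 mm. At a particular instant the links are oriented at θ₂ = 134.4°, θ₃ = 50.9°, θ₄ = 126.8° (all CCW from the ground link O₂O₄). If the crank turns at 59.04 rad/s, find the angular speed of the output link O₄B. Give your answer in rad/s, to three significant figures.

21.3

ω₂ = 59.04 rad/s
Differentiating the loop-closure r₂e^{iθ₂}+r₃e^{iθ₃}=r₁+r₄e^{iθ₄} gives r₂ω₂e^{iθ₂}+r₃ω₃e^{iθ₃}=r₄ω₄e^{iθ₄}.
Eliminating the other unknown: ω₄ = r₂ω₂ sin(θ₂−θ₃) / [r₄ sin(θ₄−θ₃)].
Numerator sine = +0.99357; denominator sine = +0.96987.
Result = 0.009·59.04·(+0.99357) / (0.0256·(+0.96987)) = +21.263 rad/s; magnitude 21.263 rad/s.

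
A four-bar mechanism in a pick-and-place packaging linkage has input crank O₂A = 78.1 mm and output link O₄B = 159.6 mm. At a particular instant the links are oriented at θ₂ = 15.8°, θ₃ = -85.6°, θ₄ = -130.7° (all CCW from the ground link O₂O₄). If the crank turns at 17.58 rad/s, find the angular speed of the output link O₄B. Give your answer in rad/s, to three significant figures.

ω₂ = 17.58 rad/s
Differentiating the loop-closure r₂e^{iθ₂}+r₃e^{iθ₃}=r₁+r₄e^{iθ₄} gives r₂ω₂e^{iθ₂}+r₃ω₃e^{iθ₃}=r₄ω₄e^{iθ₄}.
Eliminating the other unknown: ω₄ = r₂ω₂ sin(θ₂−θ₃) / [r₄ sin(θ₄−θ₃)].
Numerator sine = +0.98027; denominator sine = -0.70834.
Result = 0.0781·17.58·(+0.98027) / (0.1596·(-0.70834)) = -11.905 rad/s; magnitude 11.905 rad/s.

11.9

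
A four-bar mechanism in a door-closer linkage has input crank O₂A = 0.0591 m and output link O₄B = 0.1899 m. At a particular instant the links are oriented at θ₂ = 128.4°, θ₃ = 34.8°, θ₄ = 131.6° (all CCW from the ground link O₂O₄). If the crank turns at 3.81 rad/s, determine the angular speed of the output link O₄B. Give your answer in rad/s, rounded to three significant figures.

1.19

ω₂ = 3.81 rad/s
Differentiating the loop-closure r₂e^{iθ₂}+r₃e^{iθ₃}=r₁+r₄e^{iθ₄} gives r₂ω₂e^{iθ₂}+r₃ω₃e^{iθ₃}=r₄ω₄e^{iθ₄}.
Eliminating the other unknown: ω₄ = r₂ω₂ sin(θ₂−θ₃) / [r₄ sin(θ₄−θ₃)].
Numerator sine = +0.99803; denominator sine = +0.99297.
Result = 0.0591·3.81·(+0.99803) / (0.1899·(+0.99297)) = +1.1918 rad/s; magnitude 1.1918 rad/s.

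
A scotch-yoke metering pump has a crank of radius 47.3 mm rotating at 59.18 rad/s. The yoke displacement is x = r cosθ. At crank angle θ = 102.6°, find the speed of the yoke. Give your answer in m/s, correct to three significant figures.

ω = 59.18 rad/s
x = r cosθ ⇒ ẋ = −rω sinθ.
|v| = rω|sinθ| = 0.0473·59.18·|sin 102.6°| = 2.7318 m/s.

2.73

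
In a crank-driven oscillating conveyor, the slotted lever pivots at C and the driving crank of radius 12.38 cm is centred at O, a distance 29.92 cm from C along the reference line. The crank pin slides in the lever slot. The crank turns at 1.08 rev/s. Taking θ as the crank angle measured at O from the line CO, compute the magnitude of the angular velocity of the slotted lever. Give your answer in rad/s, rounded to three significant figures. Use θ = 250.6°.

ω = 6.786 rad/s (from 1.08 rev/s).
Crank pin A relative to C: A = (d + r cosθ, r sinθ); lever angle φ = atan2(r sinθ, d + r cosθ).
Differentiating tanφ: φ̇ = rω(d cosθ + r)/(d² + r² + 2dr cosθ).
d² + r² + 2dr cosθ = |CA|² = 0.0802399 m²;  d cosθ + r = +0.024417 m.
|ω_lever| = |0.1238·6.786·+0.024417| / 0.0802399 = 0.25564 rad/s.

0.256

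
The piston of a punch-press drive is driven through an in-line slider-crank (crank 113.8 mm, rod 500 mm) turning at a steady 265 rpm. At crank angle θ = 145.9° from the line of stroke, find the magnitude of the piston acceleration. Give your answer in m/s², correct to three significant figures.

64.9

ω = 2π·265/60 = 27.75 rad/s
x(θ) = r cosθ + √(L² − r² sin²θ); with ω constant, a = ω²·d²x/dθ².
d²x/dθ² = −r cosθ − r²(cos2θ)/√u − r⁴ sin²2θ/(4u^{3/2}),  u = L² − r² sin²θ = 0.245929 m².
Substituting r = 0.1138 m, L = 0.5 m, θ = 145.9°: d²x/dθ² = +0.084239 m.
a = ω²·d²x/dθ² = (27.75)²·(+0.084239) = +64.873 m/s²;  |a| = 64.873 m/s².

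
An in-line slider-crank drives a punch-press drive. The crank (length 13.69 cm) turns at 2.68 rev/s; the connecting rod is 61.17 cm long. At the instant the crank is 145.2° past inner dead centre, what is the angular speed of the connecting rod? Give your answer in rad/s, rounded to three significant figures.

ω = 16.84 rad/s (converted from 2.68 rev/s).
The rod makes angle φ with the slider axis where L sinφ = r sinθ; differentiating, L cosφ·φ̇ = r ω cosθ.
L cosφ = √(L² − r² sin²θ) = 0.60669 m.
|ω_rod| = r ω |cosθ| / √(L² − r² sin²θ) = 0.1369·16.84·0.82115/0.60669 = 3.1201 rad/s.

3.12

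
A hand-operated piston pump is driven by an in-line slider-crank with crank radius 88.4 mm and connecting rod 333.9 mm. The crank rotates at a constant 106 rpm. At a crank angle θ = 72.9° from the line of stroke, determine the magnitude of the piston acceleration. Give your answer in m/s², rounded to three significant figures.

ω = 2π·106/60 = 11.1 rad/s
x(θ) = r cosθ + √(L² − r² sin²θ); with ω constant, a = ω²·d²x/dθ².
d²x/dθ² = −r cosθ − r²(cos2θ)/√u − r⁴ sin²2θ/(4u^{3/2}),  u = L² − r² sin²θ = 0.10435 m².
Substituting r = 0.0884 m, L = 0.3339 m, θ = 72.9°: d²x/dθ² = -0.0061282 m.
a = ω²·d²x/dθ² = (11.1)²·(-0.0061282) = -0.75509 m/s²;  |a| = 0.75509 m/s².

0.755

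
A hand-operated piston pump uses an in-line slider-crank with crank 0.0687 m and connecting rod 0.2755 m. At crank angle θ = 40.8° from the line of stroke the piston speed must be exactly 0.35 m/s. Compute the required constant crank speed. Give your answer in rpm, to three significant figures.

For an in-line slider-crank, |v_piston| = rω|sinθ|·[1 + r cosθ/√(L² − r² sin²θ)].
With r = 0.0687 m, L = 0.2755 m, θ = 40.8°: the bracketed kinematic factor |dx/dθ| = 0.053479 m.
ω = v/|dx/dθ| = 0.35/0.053479 = 6.5447 rad/s.
N = 60ω/(2π) = 62.497 rpm.

62.5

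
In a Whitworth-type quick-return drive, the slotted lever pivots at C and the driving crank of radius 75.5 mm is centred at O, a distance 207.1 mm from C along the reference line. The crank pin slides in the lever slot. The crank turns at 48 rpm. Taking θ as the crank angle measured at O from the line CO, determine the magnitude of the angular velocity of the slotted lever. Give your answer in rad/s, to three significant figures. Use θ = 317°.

1.21

ω = 5.027 rad/s (from 48 rpm).
Crank pin A relative to C: A = (d + r cosθ, r sinθ); lever angle φ = atan2(r sinθ, d + r cosθ).
Differentiating tanφ: φ̇ = rω(d cosθ + r)/(d² + r² + 2dr cosθ).
d² + r² + 2dr cosθ = |CA|² = 0.0714616 m²;  d cosθ + r = +0.22696 m.
|ω_lever| = |0.0755·5.027·+0.22696| / 0.0714616 = 1.2053 rad/s.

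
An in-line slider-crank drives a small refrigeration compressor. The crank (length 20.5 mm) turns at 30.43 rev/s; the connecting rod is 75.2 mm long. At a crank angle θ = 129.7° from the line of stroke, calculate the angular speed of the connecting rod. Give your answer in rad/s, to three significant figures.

ω = 191.2 rad/s (converted from 30.43 rev/s).
The rod makes angle φ with the slider axis where L sinφ = r sinθ; differentiating, L cosφ·φ̇ = r ω cosθ.
L cosφ = √(L² − r² sin²θ) = 0.073527 m.
|ω_rod| = r ω |cosθ| / √(L² − r² sin²θ) = 0.0205·191.2·0.63877/0.073527 = 34.051 rad/s.

34.1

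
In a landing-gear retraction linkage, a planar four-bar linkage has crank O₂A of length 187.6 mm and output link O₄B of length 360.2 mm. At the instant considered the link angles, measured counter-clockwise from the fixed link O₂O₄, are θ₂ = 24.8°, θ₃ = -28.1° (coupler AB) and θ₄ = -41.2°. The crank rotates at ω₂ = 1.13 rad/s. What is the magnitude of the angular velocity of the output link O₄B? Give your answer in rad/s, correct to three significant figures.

ω₂ = 1.13 rad/s
Differentiating the loop-closure r₂e^{iθ₂}+r₃e^{iθ₃}=r₁+r₄e^{iθ₄} gives r₂ω₂e^{iθ₂}+r₃ω₃e^{iθ₃}=r₄ω₄e^{iθ₄}.
Eliminating the other unknown: ω₄ = r₂ω₂ sin(θ₂−θ₃) / [r₄ sin(θ₄−θ₃)].
Numerator sine = +0.79758; denominator sine = -0.22665.
Result = 0.1876·1.13·(+0.79758) / (0.3602·(-0.22665)) = -2.071 rad/s; magnitude 2.071 rad/s.

2.07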